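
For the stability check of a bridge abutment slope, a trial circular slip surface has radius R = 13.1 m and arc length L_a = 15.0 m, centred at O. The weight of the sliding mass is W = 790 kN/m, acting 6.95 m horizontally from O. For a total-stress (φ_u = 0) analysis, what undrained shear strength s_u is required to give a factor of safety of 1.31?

FS = s_u·L_a·R / (W·d), so s_u = FS·W·d / (L_a·R).
s_u = 1.31·790·6.95 / (15.00·13.1) = 7192.6 / 196.50 = 36.60 kPa

s_u = 36.6 kPa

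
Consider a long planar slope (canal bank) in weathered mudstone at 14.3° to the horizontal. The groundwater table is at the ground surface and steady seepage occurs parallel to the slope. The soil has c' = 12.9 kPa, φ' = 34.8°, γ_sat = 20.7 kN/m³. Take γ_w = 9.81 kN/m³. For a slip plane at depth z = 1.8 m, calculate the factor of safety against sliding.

With seepage parallel to the slope and the water table at the surface, the effective normal stress on the slip plane uses the buoyant unit weight γ' = γ_sat − γ_w while the driving shear stress uses γ_sat:
FS = [c' + γ' z cos²β tanφ'] / [γ_sat z sinβ cosβ]
γ' = 20.7 − 9.81 = 10.89 kN/m³
Numerator = 12.9 + 10.89·1.8·cos²14.3°·tan34.8° = 12.9 + 10.89·1.8·0.9390·0.6950 = 25.693 kPa
Denominator = 20.7·1.8·sin14.3°·cos14.3° = 20.7·1.8·0.2470·0.9690 = 8.918 kPa
FS = 25.693 / 8.918 = 2.881

FS = 2.88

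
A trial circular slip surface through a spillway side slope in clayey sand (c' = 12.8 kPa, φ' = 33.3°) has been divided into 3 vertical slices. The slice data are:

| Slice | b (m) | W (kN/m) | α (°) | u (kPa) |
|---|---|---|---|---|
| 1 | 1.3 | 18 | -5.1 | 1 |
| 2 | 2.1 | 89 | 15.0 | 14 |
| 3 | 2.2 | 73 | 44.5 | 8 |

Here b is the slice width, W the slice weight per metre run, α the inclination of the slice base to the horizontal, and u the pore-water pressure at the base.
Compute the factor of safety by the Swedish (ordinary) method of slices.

Ordinary method of slices: FS = Σ[c'·Δl_i + (W_i cosα_i − u_i·Δl_i)·tanφ'] / Σ W_i sinα_i, with Δl_i = b_i / cosα_i.
Slice 1: Δl = 1.3/cos(-5.1°) = 1.305 m; N'_1 = 18·cos(-5.1°) − 1·1.305 = 16.6; c'Δl = 16.71; W sinα = -1.6
Slice 2: Δl = 2.1/cos15.0° = 2.174 m; N'_2 = 89·cos15.0° − 14·2.174 = 55.5; c'Δl = 27.83; W sinα = 23.0
Slice 3: Δl = 2.2/cos44.5° = 3.084 m; N'_3 = 73·cos44.5° − 8·3.084 = 27.4; c'Δl = 39.48; W sinα = 51.2
Σc'Δl = 84.0 kN/m; ΣN' = 99.5 kN/m; ΣW sinα = 72.6 kN/m
Resisting = 84.0 + 99.5·tan33.3° = 84.0 + 65.4 = 149.4 kN/m
FS = 149.4 / 72.6 = 2.058

FS = 2.06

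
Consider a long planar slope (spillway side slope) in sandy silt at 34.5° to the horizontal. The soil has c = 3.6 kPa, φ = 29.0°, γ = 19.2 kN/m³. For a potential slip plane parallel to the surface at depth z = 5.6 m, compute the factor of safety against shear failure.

FS = 0.88

For an infinite slope with a slip plane parallel to the surface (no pore pressure): FS = [c + γz cos²β tanφ] / [γz sinβ cosβ].
γz = 19.2·5.6 = 107.52 kN/m²
Numerator = 3.6 + 107.52·cos²34.5°·tan29.0° = 3.6 + 107.52·0.6792·0.5543 = 44.079 kPa
Denominator = 107.52·sin34.5°·cos34.5° = 107.52·0.5664·0.8241 = 50.189 kPa
FS = 44.079 / 50.189 = 0.878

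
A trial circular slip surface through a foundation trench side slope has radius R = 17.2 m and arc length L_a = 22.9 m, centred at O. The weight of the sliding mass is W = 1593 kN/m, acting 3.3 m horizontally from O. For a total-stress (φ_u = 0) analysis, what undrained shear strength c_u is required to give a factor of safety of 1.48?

FS = c_u·L_a·R / (W·d), so c_u = FS·W·d / (L_a·R).
c_u = 1.48·1593·3.3 / (22.90·17.2) = 7780.2 / 393.88 = 19.75 kPa

c_u = 19.8 kPa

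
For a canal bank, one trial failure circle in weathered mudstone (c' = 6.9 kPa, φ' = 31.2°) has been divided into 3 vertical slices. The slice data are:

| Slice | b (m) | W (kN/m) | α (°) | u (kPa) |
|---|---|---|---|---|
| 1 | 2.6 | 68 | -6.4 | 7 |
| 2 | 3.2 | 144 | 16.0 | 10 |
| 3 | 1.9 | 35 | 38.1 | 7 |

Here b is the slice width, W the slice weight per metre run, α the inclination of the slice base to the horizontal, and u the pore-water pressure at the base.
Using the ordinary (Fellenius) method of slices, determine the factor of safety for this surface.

Ordinary method of slices: FS = Σ[c'·Δl_i + (W_i cosα_i − u_i·Δl_i)·tanφ'] / Σ W_i sinα_i, with Δl_i = b_i / cosα_i.
Slice 1: Δl = 2.6/cos(-6.4°) = 2.616 m; N'_1 = 68·cos(-6.4°) − 7·2.616 = 49.3; c'Δl = 18.05; W sinα = -7.6
Slice 2: Δl = 3.2/cos16.0° = 3.329 m; N'_2 = 144·cos16.0° − 10·3.329 = 105.1; c'Δl = 22.97; W sinα = 39.7
Slice 3: Δl = 1.9/cos38.1° = 2.414 m; N'_3 = 35·cos38.1° − 7·2.414 = 10.6; c'Δl = 16.66; W sinα = 21.6
Σc'Δl = 57.7 kN/m; ΣN' = 165.0 kN/m; ΣW sinα = 53.7 kN/m
Resisting = 57.7 + 165.0·tan31.2° = 57.7 + 99.9 = 157.6 kN/m
FS = 157.6 / 53.7 = 2.935

FS = 2.93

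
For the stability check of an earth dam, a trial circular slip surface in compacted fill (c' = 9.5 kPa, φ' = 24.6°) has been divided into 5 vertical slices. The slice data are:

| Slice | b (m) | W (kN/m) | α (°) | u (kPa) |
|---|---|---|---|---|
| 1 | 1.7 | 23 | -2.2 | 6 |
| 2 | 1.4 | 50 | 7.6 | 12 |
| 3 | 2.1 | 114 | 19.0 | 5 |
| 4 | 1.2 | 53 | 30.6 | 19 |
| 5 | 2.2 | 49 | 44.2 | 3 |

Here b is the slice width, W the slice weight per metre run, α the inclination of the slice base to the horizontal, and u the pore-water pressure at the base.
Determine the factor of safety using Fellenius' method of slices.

FS = 1.72

Ordinary method of slices: FS = Σ[c'·Δl_i + (W_i cosα_i − u_i·Δl_i)·tanφ'] / Σ W_i sinα_i, with Δl_i = b_i / cosα_i.
Slice 1: Δl = 1.7/cos(-2.2°) = 1.701 m; N'_1 = 23·cos(-2.2°) − 6·1.701 = 12.8; c'Δl = 16.16; W sinα = -0.9
Slice 2: Δl = 1.4/cos7.6° = 1.412 m; N'_2 = 50·cos7.6° − 12·1.412 = 32.6; c'Δl = 13.42; W sinα = 6.6
Slice 3: Δl = 2.1/cos19.0° = 2.221 m; N'_3 = 114·cos19.0° − 5·2.221 = 96.7; c'Δl = 21.10; W sinα = 37.1
Slice 4: Δl = 1.2/cos30.6° = 1.394 m; N'_4 = 53·cos30.6° − 19·1.394 = 19.1; c'Δl = 13.24; W sinα = 27.0
Slice 5: Δl = 2.2/cos44.2° = 3.069 m; N'_5 = 49·cos44.2° − 3·3.069 = 25.9; c'Δl = 29.15; W sinα = 34.2
Σc'Δl = 93.1 kN/m; ΣN' = 187.1 kN/m; ΣW sinα = 104.0 kN/m
Resisting = 93.1 + 187.1·tan24.6° = 93.1 + 85.7 = 178.7 kN/m
FS = 178.7 / 104.0 = 1.719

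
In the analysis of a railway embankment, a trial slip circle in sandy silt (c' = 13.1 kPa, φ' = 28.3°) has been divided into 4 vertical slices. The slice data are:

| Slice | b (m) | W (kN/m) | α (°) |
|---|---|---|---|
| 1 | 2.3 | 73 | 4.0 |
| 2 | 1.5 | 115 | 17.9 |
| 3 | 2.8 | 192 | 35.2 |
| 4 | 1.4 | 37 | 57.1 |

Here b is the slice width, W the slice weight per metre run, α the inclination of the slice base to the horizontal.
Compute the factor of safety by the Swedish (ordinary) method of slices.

Ordinary method of slices: FS = Σ[c'·Δl_i + (W_i cosα_i)·tanφ'] / Σ W_i sinα_i, with Δl_i = b_i / cosα_i.
Slice 1: Δl = 2.3/cos4.0° = 2.306 m; N'_1 = 73·cos4.0° = 72.8; c'Δl = 30.20; W sinα = 5.1
Slice 2: Δl = 1.5/cos17.9° = 1.576 m; N'_2 = 115·cos17.9° = 109.4; c'Δl = 20.65; W sinα = 35.3
Slice 3: Δl = 2.8/cos35.2° = 3.427 m; N'_3 = 192·cos35.2° = 156.9; c'Δl = 44.89; W sinα = 110.7
Slice 4: Δl = 1.4/cos57.1° = 2.577 m; N'_4 = 37·cos57.1° = 20.1; c'Δl = 33.76; W sinα = 31.1
Σc'Δl = 129.5 kN/m; ΣN' = 359.2 kN/m; ΣW sinα = 182.2 kN/m
Resisting = 129.5 + 359.2·tan28.3° = 129.5 + 193.4 = 322.9 kN/m
FS = 322.9 / 182.2 = 1.773

FS = 1.77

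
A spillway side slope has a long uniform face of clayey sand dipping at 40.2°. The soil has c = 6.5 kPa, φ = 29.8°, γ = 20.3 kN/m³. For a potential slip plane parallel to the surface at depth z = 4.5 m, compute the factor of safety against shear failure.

FS = 0.82

For an infinite slope with a slip plane parallel to the surface (no pore pressure): FS = [c + γz cos²β tanφ] / [γz sinβ cosβ].
γz = 20.3·4.5 = 91.35 kN/m²
Numerator = 6.5 + 91.35·cos²40.2°·tan29.8° = 6.5 + 91.35·0.5834·0.5727 = 37.021 kPa
Denominator = 91.35·sin40.2°·cos40.2° = 91.35·0.6455·0.7638 = 45.035 kPa
FS = 37.021 / 45.035 = 0.822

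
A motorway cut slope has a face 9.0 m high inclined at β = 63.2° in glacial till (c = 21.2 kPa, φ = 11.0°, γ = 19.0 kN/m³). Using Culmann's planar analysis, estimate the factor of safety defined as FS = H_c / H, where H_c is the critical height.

FS = 1.12

H_c = (4c/γ) · sinβ cosφ / [1 − cos(β − φ)]
    = (4·21.2/19.0) · sin63.2°·cos11.0° / [1 − cos52.2°]
    = 4.463 · 0.8762 / 0.3871 = 10.10 m
FS = H_c / H = 10.10 / 9.0 = 1.122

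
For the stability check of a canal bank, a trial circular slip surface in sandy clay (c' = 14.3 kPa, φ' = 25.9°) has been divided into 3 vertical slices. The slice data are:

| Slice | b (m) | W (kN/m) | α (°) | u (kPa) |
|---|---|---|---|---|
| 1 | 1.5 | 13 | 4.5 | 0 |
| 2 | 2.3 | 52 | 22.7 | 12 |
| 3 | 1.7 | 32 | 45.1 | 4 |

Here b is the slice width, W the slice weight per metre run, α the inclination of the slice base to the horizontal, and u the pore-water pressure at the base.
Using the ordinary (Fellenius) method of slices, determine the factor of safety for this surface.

FS = 2.58

Ordinary method of slices: FS = Σ[c'·Δl_i + (W_i cosα_i − u_i·Δl_i)·tanφ'] / Σ W_i sinα_i, with Δl_i = b_i / cosα_i.
Slice 1: Δl = 1.5/cos4.5° = 1.505 m; N'_1 = 13·cos4.5° − 0·1.505 = 13.0; c'Δl = 21.52; W sinα = 1.0
Slice 2: Δl = 2.3/cos22.7° = 2.493 m; N'_2 = 52·cos22.7° − 12·2.493 = 18.1; c'Δl = 35.65; W sinα = 20.1
Slice 3: Δl = 1.7/cos45.1° = 2.408 m; N'_3 = 32·cos45.1° − 4·2.408 = 13.0; c'Δl = 34.44; W sinα = 22.7
Σc'Δl = 91.6 kN/m; ΣN' = 44.0 kN/m; ΣW sinα = 43.8 kN/m
Resisting = 91.6 + 44.0·tan25.9° = 91.6 + 21.4 = 113.0 kN/m
FS = 113.0 / 43.8 = 2.582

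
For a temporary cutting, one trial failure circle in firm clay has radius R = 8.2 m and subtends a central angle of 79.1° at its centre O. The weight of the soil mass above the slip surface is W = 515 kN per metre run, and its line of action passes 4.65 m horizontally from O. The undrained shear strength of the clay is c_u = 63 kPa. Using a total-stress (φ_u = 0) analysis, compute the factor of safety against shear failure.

FS = 2.44

Taking moments about the centre O, the resisting moment is provided by the undrained shear strength acting along the arc:
Arc length L_a = R·θ = 8.2·(79.1°·π/180) = 8.2·1.3806 = 11.32 m
M_R = c_u·L_a·R = 63·11.32·8.2 = 5848.2 kN·m/m
M_D = W·d = 515·4.65 = 2394.8 kN·m/m
FS = M_R / M_D = 5848.2 / 2394.8 = 2.442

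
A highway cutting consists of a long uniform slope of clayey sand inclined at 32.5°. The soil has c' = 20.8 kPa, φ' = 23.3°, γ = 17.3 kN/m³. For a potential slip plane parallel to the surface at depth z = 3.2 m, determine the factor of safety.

FS = 1.51

For an infinite slope with a slip plane parallel to the surface (no pore pressure): FS = [c' + γz cos²β tanφ'] / [γz sinβ cosβ].
γz = 17.3·3.2 = 55.36 kN/m²
Numerator = 20.8 + 55.36·cos²32.5°·tan23.3° = 20.8 + 55.36·0.7113·0.4307 = 37.759 kPa
Denominator = 55.36·sin32.5°·cos32.5° = 55.36·0.5373·0.8434 = 25.087 kPa
FS = 37.759 / 25.087 = 1.505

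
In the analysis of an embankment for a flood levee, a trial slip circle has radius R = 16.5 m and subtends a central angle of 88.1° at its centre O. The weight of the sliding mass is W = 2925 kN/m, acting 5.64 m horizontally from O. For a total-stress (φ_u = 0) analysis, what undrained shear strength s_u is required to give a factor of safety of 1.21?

s_u = 47.7 kPa

FS = s_u·L_a·R / (W·d), so s_u = FS·W·d / (L_a·R).
Arc length L_a = R·θ = 16.5·(88.1°·π/180) = 16.5·1.5376 = 25.37 m
s_u = 1.21·2925·5.64 / (25.37·16.5) = 19961.4 / 418.62 = 47.68 kPa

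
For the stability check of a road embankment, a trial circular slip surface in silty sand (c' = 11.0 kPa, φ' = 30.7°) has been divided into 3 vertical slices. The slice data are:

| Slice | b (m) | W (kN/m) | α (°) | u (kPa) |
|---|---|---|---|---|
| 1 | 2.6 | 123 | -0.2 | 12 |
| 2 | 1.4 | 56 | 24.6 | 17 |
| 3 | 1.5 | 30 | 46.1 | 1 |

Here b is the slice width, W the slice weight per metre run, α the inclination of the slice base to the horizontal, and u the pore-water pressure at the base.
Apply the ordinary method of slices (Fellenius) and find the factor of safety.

FS = 3.36

Ordinary method of slices: FS = Σ[c'·Δl_i + (W_i cosα_i − u_i·Δl_i)·tanφ'] / Σ W_i sinα_i, with Δl_i = b_i / cosα_i.
Slice 1: Δl = 2.6/cos(-0.2°) = 2.600 m; N'_1 = 123·cos(-0.2°) − 12·2.600 = 91.8; c'Δl = 28.60; W sinα = -0.4
Slice 2: Δl = 1.4/cos24.6° = 1.540 m; N'_2 = 56·cos24.6° − 17·1.540 = 24.7; c'Δl = 16.94; W sinα = 23.3
Slice 3: Δl = 1.5/cos46.1° = 2.163 m; N'_3 = 30·cos46.1° − 1·2.163 = 18.6; c'Δl = 23.80; W sinα = 21.6
Σc'Δl = 69.3 kN/m; ΣN' = 135.2 kN/m; ΣW sinα = 44.5 kN/m
Resisting = 69.3 + 135.2·tan30.7° = 69.3 + 80.3 = 149.6 kN/m
FS = 149.6 / 44.5 = 3.362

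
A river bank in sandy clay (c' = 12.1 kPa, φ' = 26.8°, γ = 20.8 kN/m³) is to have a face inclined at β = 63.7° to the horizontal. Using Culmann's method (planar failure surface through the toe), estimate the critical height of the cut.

H_c = 9.30 m

Culmann's analysis gives the critical failure plane at α_cr = (β + φ')/2 = (63.7 + 26.8)/2 = 45.2°, and the critical height
H_c = (4c'/γ) · sinβ cosφ' / [1 − cos(β − φ')]
    = (4·12.1/20.8) · sin63.7°·cos26.8° / [1 − cos(36.9°)]
    = 2.327 · 0.8965·0.8926 / [1 − 0.7997]
    = 2.327 · 0.8002 / 0.2003
    = 9.30 m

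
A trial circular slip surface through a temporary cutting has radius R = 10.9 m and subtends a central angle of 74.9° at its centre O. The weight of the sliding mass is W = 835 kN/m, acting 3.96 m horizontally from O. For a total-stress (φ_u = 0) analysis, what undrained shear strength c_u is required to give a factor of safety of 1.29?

c_u = 27.5 kPa

FS = c_u·L_a·R / (W·d), so c_u = FS·W·d / (L_a·R).
Arc length L_a = R·θ = 10.9·(74.9°·π/180) = 10.9·1.3073 = 14.25 m
c_u = 1.29·835·3.96 / (14.25·10.9) = 4265.5 / 155.31 = 27.46 kPa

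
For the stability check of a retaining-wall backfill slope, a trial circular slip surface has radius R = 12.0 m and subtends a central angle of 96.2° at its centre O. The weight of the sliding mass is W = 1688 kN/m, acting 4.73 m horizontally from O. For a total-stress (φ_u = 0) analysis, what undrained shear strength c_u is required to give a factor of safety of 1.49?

FS = c_u·L_a·R / (W·d), so c_u = FS·W·d / (L_a·R).
Arc length L_a = R·θ = 12.0·(96.2°·π/180) = 12.0·1.6790 = 20.15 m
c_u = 1.49·1688·4.73 / (20.15·12.0) = 11896.5 / 241.78 = 49.20 kPa

c_u = 49.2 kPa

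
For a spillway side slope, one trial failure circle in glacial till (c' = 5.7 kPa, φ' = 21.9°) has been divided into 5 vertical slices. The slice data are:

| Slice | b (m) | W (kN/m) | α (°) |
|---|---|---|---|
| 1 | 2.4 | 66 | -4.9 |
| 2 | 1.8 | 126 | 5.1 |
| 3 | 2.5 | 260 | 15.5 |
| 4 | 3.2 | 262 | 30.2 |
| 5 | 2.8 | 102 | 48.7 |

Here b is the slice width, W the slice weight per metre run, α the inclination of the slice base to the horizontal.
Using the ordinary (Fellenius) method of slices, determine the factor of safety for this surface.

Ordinary method of slices: FS = Σ[c'·Δl_i + (W_i cosα_i)·tanφ'] / Σ W_i sinα_i, with Δl_i = b_i / cosα_i.
Slice 1: Δl = 2.4/cos(-4.9°) = 2.409 m; N'_1 = 66·cos(-4.9°) = 65.8; c'Δl = 13.73; W sinα = -5.6
Slice 2: Δl = 1.8/cos5.1° = 1.807 m; N'_2 = 126·cos5.1° = 125.5; c'Δl = 10.30; W sinα = 11.2
Slice 3: Δl = 2.5/cos15.5° = 2.594 m; N'_3 = 260·cos15.5° = 250.5; c'Δl = 14.79; W sinα = 69.5
Slice 4: Δl = 3.2/cos30.2° = 3.703 m; N'_4 = 262·cos30.2° = 226.4; c'Δl = 21.10; W sinα = 131.8
Slice 5: Δl = 2.8/cos48.7° = 4.242 m; N'_5 = 102·cos48.7° = 67.3; c'Δl = 24.18; W sinα = 76.6
Σc'Δl = 84.1 kN/m; ΣN' = 735.6 kN/m; ΣW sinα = 283.5 kN/m
Resisting = 84.1 + 735.6·tan21.9° = 84.1 + 295.7 = 379.8 kN/m
FS = 379.8 / 283.5 = 1.340

FS = 1.34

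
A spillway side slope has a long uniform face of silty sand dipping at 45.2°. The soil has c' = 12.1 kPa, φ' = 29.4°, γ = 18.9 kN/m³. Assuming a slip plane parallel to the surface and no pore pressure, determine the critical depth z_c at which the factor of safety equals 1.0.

z_c = 2.91 m

Setting FS = 1.00 in FS = [c' + γz cos²β tanφ'] / [γz sinβ cosβ] and solving for z:
z = c' / [γ cosβ (FS·sinβ − cosβ·tanφ')]
  = 12.1 / [18.9·cos45.2°·(1.00·sin45.2° − cos45.2°·tan29.4°)]
  = 12.1 / [18.9·0.7046·(1.00·0.7096 − 0.7046·0.5635)]
  = 12.1 / 4.1621 = 2.907 m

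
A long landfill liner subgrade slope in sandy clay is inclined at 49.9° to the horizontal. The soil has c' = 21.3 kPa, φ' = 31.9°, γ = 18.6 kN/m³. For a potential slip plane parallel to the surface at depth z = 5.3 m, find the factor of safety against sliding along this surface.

FS = 0.96

For an infinite slope with a slip plane parallel to the surface (no pore pressure): FS = [c' + γz cos²β tanφ'] / [γz sinβ cosβ].
γz = 18.6·5.3 = 98.58 kN/m²
Numerator = 21.3 + 98.58·cos²49.9°·tan31.9° = 21.3 + 98.58·0.4149·0.6224 = 46.758 kPa
Denominator = 98.58·sin49.9°·cos49.9° = 98.58·0.7649·0.6441 = 48.571 kPa
FS = 46.758 / 48.571 = 0.963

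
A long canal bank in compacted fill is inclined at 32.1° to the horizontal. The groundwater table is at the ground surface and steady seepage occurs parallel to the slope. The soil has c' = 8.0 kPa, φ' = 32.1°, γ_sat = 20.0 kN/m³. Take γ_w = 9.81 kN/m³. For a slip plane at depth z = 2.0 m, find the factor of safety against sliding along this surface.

FS = 0.95

With seepage parallel to the slope and the water table at the surface, the effective normal stress on the slip plane uses the buoyant unit weight γ' = γ_sat − γ_w while the driving shear stress uses γ_sat:
FS = [c' + γ' z cos²β tanφ'] / [γ_sat z sinβ cosβ]
γ' = 20.0 − 9.81 = 10.19 kN/m³
Numerator = 8.0 + 10.19·2.0·cos²32.1°·tan32.1° = 8.0 + 10.19·2.0·0.7176·0.6273 = 17.174 kPa
Denominator = 20.0·2.0·sin32.1°·cos32.1° = 20.0·2.0·0.5314·0.8471 = 18.006 kPa
FS = 17.174 / 18.006 = 0.954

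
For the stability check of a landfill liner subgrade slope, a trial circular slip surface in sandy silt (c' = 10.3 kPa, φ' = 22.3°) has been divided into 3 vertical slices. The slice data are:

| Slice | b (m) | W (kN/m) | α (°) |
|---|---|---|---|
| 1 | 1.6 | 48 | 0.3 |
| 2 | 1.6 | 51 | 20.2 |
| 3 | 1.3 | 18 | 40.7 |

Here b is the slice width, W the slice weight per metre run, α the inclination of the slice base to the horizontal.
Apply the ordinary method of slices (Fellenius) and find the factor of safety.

FS = 3.26

Ordinary method of slices: FS = Σ[c'·Δl_i + (W_i cosα_i)·tanφ'] / Σ W_i sinα_i, with Δl_i = b_i / cosα_i.
Slice 1: Δl = 1.6/cos0.3° = 1.600 m; N'_1 = 48·cos0.3° = 48.0; c'Δl = 16.48; W sinα = 0.3
Slice 2: Δl = 1.6/cos20.2° = 1.705 m; N'_2 = 51·cos20.2° = 47.9; c'Δl = 17.56; W sinα = 17.6
Slice 3: Δl = 1.3/cos40.7° = 1.715 m; N'_3 = 18·cos40.7° = 13.6; c'Δl = 17.66; W sinα = 11.7
Σc'Δl = 51.7 kN/m; ΣN' = 109.5 kN/m; ΣW sinα = 29.6 kN/m
Resisting = 51.7 + 109.5·tan22.3° = 51.7 + 44.9 = 96.6 kN/m
FS = 96.6 / 29.6 = 3.264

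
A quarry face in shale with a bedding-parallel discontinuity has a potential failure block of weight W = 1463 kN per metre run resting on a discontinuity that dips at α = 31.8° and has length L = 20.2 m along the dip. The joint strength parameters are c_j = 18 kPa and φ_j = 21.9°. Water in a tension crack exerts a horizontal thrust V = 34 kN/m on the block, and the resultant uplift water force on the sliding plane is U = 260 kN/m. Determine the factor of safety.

Resolving the block weight along and normal to the plane and applying the Mohr–Coulomb strength on the joint:
N' = W cosα − U − V sinα = 1463·cos31.8° − 260 − 34·sin31.8° = 965.5 kN/m
Driving force T = W sinα + V cosα = 1463·sin31.8° + 34·cos31.8° = 799.8 kN/m
Resisting force R = c_j·L + N'·tanφ_j = 18·20.2 + 965.5·tan21.9° = 363.6 + 388.1 = 751.7 kN/m
FS = R / T = 751.7 / 799.8 = 0.940

FS = 0.94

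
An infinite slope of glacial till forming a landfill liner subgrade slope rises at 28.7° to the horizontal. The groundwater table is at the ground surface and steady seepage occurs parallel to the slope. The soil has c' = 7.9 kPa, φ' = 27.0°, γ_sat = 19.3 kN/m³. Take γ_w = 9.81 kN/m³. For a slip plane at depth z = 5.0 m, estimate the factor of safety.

FS = 0.65

With seepage parallel to the slope and the water table at the surface, the effective normal stress on the slip plane uses the buoyant unit weight γ' = γ_sat − γ_w while the driving shear stress uses γ_sat:
FS = [c' + γ' z cos²β tanφ'] / [γ_sat z sinβ cosβ]
γ' = 19.3 − 9.81 = 9.49 kN/m³
Numerator = 7.9 + 9.49·5.0·cos²28.7°·tan27.0° = 7.9 + 9.49·5.0·0.7694·0.5095 = 26.501 kPa
Denominator = 19.3·5.0·sin28.7°·cos28.7° = 19.3·5.0·0.4802·0.8771 = 40.648 kPa
FS = 26.501 / 40.648 = 0.652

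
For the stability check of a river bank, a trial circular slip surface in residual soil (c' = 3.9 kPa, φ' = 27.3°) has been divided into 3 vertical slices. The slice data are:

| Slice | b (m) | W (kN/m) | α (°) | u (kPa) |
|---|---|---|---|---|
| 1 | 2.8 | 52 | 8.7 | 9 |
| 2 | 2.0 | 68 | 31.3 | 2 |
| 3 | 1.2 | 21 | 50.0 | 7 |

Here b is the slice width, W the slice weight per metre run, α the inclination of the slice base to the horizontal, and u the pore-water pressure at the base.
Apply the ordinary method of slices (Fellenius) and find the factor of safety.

FS = 1.16

Ordinary method of slices: FS = Σ[c'·Δl_i + (W_i cosα_i − u_i·Δl_i)·tanφ'] / Σ W_i sinα_i, with Δl_i = b_i / cosα_i.
Slice 1: Δl = 2.8/cos8.7° = 2.833 m; N'_1 = 52·cos8.7° − 9·2.833 = 25.9; c'Δl = 11.05; W sinα = 7.9
Slice 2: Δl = 2.0/cos31.3° = 2.341 m; N'_2 = 68·cos31.3° − 2·2.341 = 53.4; c'Δl = 9.13; W sinα = 35.3
Slice 3: Δl = 1.2/cos50.0° = 1.867 m; N'_3 = 21·cos50.0° − 7·1.867 = 0.4; c'Δl = 7.28; W sinα = 16.1
Σc'Δl = 27.5 kN/m; ΣN' = 79.8 kN/m; ΣW sinα = 59.3 kN/m
Resisting = 27.5 + 79.8·tan27.3° = 27.5 + 41.2 = 68.6 kN/m
FS = 68.6 / 59.3 = 1.158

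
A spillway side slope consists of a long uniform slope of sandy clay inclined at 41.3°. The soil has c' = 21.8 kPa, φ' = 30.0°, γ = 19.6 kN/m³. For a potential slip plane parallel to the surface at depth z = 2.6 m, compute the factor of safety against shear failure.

FS = 1.52

For an infinite slope with a slip plane parallel to the surface (no pore pressure): FS = [c' + γz cos²β tanφ'] / [γz sinβ cosβ].
γz = 19.6·2.6 = 50.96 kN/m²
Numerator = 21.8 + 50.96·cos²41.3°·tan30.0° = 21.8 + 50.96·0.5644·0.5774 = 38.406 kPa
Denominator = 50.96·sin41.3°·cos41.3° = 50.96·0.6600·0.7513 = 25.268 kPa
FS = 38.406 / 25.268 = 1.520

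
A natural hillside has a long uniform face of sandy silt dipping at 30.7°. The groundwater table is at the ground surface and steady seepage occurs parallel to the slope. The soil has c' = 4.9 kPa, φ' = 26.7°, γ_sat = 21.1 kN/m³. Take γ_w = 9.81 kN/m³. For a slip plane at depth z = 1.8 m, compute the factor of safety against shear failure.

With seepage parallel to the slope and the water table at the surface, the effective normal stress on the slip plane uses the buoyant unit weight γ' = γ_sat − γ_w while the driving shear stress uses γ_sat:
FS = [c' + γ' z cos²β tanφ'] / [γ_sat z sinβ cosβ]
γ' = 21.1 − 9.81 = 11.29 kN/m³
Numerator = 4.9 + 11.29·1.8·cos²30.7°·tan26.7° = 4.9 + 11.29·1.8·0.7393·0.5029 = 12.457 kPa
Denominator = 21.1·1.8·sin30.7°·cos30.7° = 21.1·1.8·0.5105·0.8599 = 16.673 kPa
FS = 12.457 / 16.673 = 0.747

FS = 0.75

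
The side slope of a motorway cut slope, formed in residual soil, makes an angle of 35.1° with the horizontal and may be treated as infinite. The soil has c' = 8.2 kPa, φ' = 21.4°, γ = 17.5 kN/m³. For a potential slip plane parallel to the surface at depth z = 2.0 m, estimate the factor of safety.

For an infinite slope with a slip plane parallel to the surface (no pore pressure): FS = [c' + γz cos²β tanφ'] / [γz sinβ cosβ].
γz = 17.5·2.0 = 35.00 kN/m²
Numerator = 8.2 + 35.00·cos²35.1°·tan21.4° = 8.2 + 35.00·0.6694·0.3919 = 17.381 kPa
Denominator = 35.00·sin35.1°·cos35.1° = 35.00·0.5750·0.8181 = 16.465 kPa
FS = 17.381 / 16.465 = 1.056

FS = 1.06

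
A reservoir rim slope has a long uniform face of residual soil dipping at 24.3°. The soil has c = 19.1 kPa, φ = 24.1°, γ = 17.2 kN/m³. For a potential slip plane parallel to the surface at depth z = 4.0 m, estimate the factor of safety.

For an infinite slope with a slip plane parallel to the surface (no pore pressure): FS = [c + γz cos²β tanφ] / [γz sinβ cosβ].
γz = 17.2·4.0 = 68.80 kN/m²
Numerator = 19.1 + 68.80·cos²24.3°·tan24.1° = 19.1 + 68.80·0.8307·0.4473 = 44.664 kPa
Denominator = 68.80·sin24.3°·cos24.3° = 68.80·0.4115·0.9114 = 25.804 kPa
FS = 44.664 / 25.804 = 1.731

FS = 1.73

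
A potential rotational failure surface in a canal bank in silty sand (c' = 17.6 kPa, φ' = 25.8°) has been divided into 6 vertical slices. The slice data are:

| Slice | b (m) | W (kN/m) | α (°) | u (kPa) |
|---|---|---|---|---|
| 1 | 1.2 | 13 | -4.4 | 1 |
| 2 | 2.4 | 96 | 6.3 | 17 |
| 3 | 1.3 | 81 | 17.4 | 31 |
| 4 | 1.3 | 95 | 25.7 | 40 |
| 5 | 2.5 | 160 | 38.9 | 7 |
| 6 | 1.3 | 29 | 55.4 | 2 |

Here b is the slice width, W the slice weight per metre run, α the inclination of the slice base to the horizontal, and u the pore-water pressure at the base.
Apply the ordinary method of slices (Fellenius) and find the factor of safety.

Ordinary method of slices: FS = Σ[c'·Δl_i + (W_i cosα_i − u_i·Δl_i)·tanφ'] / Σ W_i sinα_i, with Δl_i = b_i / cosα_i.
Slice 1: Δl = 1.2/cos(-4.4°) = 1.204 m; N'_1 = 13·cos(-4.4°) − 1·1.204 = 11.8; c'Δl = 21.18; W sinα = -1.0
Slice 2: Δl = 2.4/cos6.3° = 2.415 m; N'_2 = 96·cos6.3° − 17·2.415 = 54.4; c'Δl = 42.50; W sinα = 10.5
Slice 3: Δl = 1.3/cos17.4° = 1.362 m; N'_3 = 81·cos17.4° − 31·1.362 = 35.1; c'Δl = 23.98; W sinα = 24.2
Slice 4: Δl = 1.3/cos25.7° = 1.443 m; N'_4 = 95·cos25.7° − 40·1.443 = 27.9; c'Δl = 25.39; W sinα = 41.2
Slice 5: Δl = 2.5/cos38.9° = 3.212 m; N'_5 = 160·cos38.9° − 7·3.212 = 102.0; c'Δl = 56.54; W sinα = 100.5
Slice 6: Δl = 1.3/cos55.4° = 2.289 m; N'_6 = 29·cos55.4° − 2·2.289 = 11.9; c'Δl = 40.29; W sinα = 23.9
Σc'Δl = 209.9 kN/m; ΣN' = 243.0 kN/m; ΣW sinα = 199.3 kN/m
Resisting = 209.9 + 243.0·tan25.8° = 209.9 + 117.5 = 327.4 kN/m
FS = 327.4 / 199.3 = 1.642

FS = 1.64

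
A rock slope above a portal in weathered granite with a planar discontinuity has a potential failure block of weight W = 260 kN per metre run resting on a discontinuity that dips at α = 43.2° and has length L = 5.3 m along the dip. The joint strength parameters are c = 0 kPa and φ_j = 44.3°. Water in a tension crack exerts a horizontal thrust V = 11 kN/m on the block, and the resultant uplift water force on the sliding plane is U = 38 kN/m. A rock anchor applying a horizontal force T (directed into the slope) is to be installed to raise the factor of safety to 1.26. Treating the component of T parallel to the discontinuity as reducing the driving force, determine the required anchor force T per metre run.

T = 59 kN/m

Resolving forces along and normal to the sliding plane, with the horizontal anchor force T adding T·sinα to the effective normal force and T·cosα acting up the plane against the driving force:
FS = [cL + (W cosα − U − V sinα + T sinα) tanφ_j] / [W sinα + V cosα − T cosα]
Without the anchor: N' = 144.0 kN/m, driving T_d = 186.0 kN/m, resisting R = 0·5.3 + 144.0·tan44.3° = 140.5 kN/m, FS = 0.76.
Setting FS = 1.26 and solving for T:
1.26·(186.0 − T cos43.2°) = 140.5 + T sin43.2°·tan44.3°
T·(sin43.2°·tan44.3° + 1.26·cos43.2°) = 1.26·186.0 − 140.5
T·(0.6845·0.9759 + 1.26·0.7290) = 234.4 − 140.5 = 93.8
T·1.5865 = 93.8
T = 59.1 kN/m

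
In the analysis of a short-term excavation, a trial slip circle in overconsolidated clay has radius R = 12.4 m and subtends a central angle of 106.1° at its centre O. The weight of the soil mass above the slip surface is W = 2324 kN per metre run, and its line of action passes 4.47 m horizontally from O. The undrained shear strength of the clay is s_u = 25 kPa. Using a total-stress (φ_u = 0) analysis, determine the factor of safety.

FS = 0.69

Taking moments about the centre O, the resisting moment is provided by the undrained shear strength acting along the arc:
Arc length L_a = R·θ = 12.4·(106.1°·π/180) = 12.4·1.8518 = 22.96 m
M_R = s_u·L_a·R = 25·22.96·12.4 = 7118.3 kN·m/m
M_D = W·d = 2324·4.47 = 10388.3 kN·m/m
FS = M_R / M_D = 7118.3 / 10388.3 = 0.685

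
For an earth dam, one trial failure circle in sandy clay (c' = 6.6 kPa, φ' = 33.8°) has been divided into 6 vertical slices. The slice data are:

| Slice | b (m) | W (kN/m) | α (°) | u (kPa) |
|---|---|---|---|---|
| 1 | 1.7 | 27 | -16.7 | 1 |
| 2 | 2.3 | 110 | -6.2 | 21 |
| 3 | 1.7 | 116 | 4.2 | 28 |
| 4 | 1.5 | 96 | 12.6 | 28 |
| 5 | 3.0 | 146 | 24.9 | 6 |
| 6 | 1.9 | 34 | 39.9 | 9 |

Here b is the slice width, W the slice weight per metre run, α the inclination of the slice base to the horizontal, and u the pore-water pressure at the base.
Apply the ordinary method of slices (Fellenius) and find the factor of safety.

Ordinary method of slices: FS = Σ[c'·Δl_i + (W_i cosα_i − u_i·Δl_i)·tanφ'] / Σ W_i sinα_i, with Δl_i = b_i / cosα_i.
Slice 1: Δl = 1.7/cos(-16.7°) = 1.775 m; N'_1 = 27·cos(-16.7°) − 1·1.775 = 24.1; c'Δl = 11.71; W sinα = -7.8
Slice 2: Δl = 2.3/cos(-6.2°) = 2.314 m; N'_2 = 110·cos(-6.2°) − 21·2.314 = 60.8; c'Δl = 15.27; W sinα = -11.9
Slice 3: Δl = 1.7/cos4.2° = 1.705 m; N'_3 = 116·cos4.2° − 28·1.705 = 68.0; c'Δl = 11.25; W sinα = 8.5
Slice 4: Δl = 1.5/cos12.6° = 1.537 m; N'_4 = 96·cos12.6° − 28·1.537 = 50.7; c'Δl = 10.14; W sinα = 20.9
Slice 5: Δl = 3.0/cos24.9° = 3.307 m; N'_5 = 146·cos24.9° − 6·3.307 = 112.6; c'Δl = 21.83; W sinα = 61.5
Slice 6: Δl = 1.9/cos39.9° = 2.477 m; N'_6 = 34·cos39.9° − 9·2.477 = 3.8; c'Δl = 16.35; W sinα = 21.8
Σc'Δl = 86.6 kN/m; ΣN' = 319.8 kN/m; ΣW sinα = 93.1 kN/m
Resisting = 86.6 + 319.8·tan33.8° = 86.6 + 214.1 = 300.7 kN/m
FS = 300.7 / 93.1 = 3.230

FS = 3.23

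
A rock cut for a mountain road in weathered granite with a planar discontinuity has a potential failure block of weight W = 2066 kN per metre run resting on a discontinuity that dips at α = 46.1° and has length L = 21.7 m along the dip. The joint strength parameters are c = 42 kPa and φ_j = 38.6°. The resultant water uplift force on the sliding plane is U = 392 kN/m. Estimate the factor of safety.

FS = 1.17

Resolving the block weight along and normal to the plane and applying the Mohr–Coulomb strength on the joint:
N' = W cosα − U = 2066·cos46.1° − 392 = 1040.6 kN/m
Driving force T = W sinα = 2066·sin46.1° = 1488.7 kN/m
Resisting force R = c·L + N'·tanφ_j = 42·21.7 + 1040.6·tan38.6° = 911.4 + 830.7 = 1742.1 kN/m
FS = R / T = 1742.1 / 1488.7 = 1.170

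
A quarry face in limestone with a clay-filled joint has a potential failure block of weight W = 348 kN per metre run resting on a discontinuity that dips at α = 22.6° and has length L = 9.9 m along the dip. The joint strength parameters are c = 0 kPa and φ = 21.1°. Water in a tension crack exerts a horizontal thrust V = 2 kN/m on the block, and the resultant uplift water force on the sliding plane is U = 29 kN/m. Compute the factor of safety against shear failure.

Resolving the block weight along and normal to the plane and applying the Mohr–Coulomb strength on the joint:
N' = W cosα − U − V sinα = 348·cos22.6° − 29 − 2·sin22.6° = 291.5 kN/m
Driving force T = W sinα + V cosα = 348·sin22.6° + 2·cos22.6° = 135.6 kN/m
Resisting force R = c·L + N'·tanφ = 0·9.9 + 291.5·tan21.1° = 0.0 + 112.5 = 112.5 kN/m
FS = R / T = 112.5 / 135.6 = 0.830

FS = 0.83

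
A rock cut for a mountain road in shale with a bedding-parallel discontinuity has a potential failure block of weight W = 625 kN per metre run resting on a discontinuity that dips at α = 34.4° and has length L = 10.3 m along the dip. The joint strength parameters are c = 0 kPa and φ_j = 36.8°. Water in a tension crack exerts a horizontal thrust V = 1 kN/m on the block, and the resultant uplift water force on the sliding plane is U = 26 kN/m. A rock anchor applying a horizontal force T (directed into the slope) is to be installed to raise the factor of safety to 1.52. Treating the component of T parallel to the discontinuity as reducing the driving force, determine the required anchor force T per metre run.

T = 103 kN/m

Resolving forces along and normal to the sliding plane, with the horizontal anchor force T adding T·sinα to the effective normal force and T·cosα acting up the plane against the driving force:
FS = [cL + (W cosα − U − V sinα + T sinα) tanφ_j] / [W sinα + V cosα − T cosα]
Without the anchor: N' = 489.1 kN/m, driving T_d = 353.9 kN/m, resisting R = 0·10.3 + 489.1·tan36.8° = 365.9 kN/m, FS = 1.03.
Setting FS = 1.52 and solving for T:
1.52·(353.9 − T cos34.4°) = 365.9 + T sin34.4°·tan36.8°
T·(sin34.4°·tan36.8° + 1.52·cos34.4°) = 1.52·353.9 − 365.9
T·(0.5650·0.7481 + 1.52·0.8251) = 538.0 − 365.9 = 172.1
T·1.6768 = 172.1
T = 102.6 kN/m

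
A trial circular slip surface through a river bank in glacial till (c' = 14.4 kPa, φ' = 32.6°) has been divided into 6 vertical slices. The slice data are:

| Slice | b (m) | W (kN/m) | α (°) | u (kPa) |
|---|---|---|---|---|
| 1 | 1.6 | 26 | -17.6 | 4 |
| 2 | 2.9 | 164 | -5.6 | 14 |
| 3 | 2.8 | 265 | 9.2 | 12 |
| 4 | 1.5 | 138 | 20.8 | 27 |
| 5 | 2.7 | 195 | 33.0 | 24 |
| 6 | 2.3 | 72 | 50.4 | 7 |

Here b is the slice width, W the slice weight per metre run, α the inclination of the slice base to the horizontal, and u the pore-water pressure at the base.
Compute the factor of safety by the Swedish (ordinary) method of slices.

FS = 2.56

Ordinary method of slices: FS = Σ[c'·Δl_i + (W_i cosα_i − u_i·Δl_i)·tanφ'] / Σ W_i sinα_i, with Δl_i = b_i / cosα_i.
Slice 1: Δl = 1.6/cos(-17.6°) = 1.679 m; N'_1 = 26·cos(-17.6°) − 4·1.679 = 18.1; c'Δl = 24.17; W sinα = -7.9
Slice 2: Δl = 2.9/cos(-5.6°) = 2.914 m; N'_2 = 164·cos(-5.6°) − 14·2.914 = 122.4; c'Δl = 41.96; W sinα = -16.0
Slice 3: Δl = 2.8/cos9.2° = 2.836 m; N'_3 = 265·cos9.2° − 12·2.836 = 227.6; c'Δl = 40.85; W sinα = 42.4
Slice 4: Δl = 1.5/cos20.8° = 1.605 m; N'_4 = 138·cos20.8° − 27·1.605 = 85.7; c'Δl = 23.11; W sinα = 49.0
Slice 5: Δl = 2.7/cos33.0° = 3.219 m; N'_5 = 195·cos33.0° − 24·3.219 = 86.3; c'Δl = 46.36; W sinα = 106.2
Slice 6: Δl = 2.3/cos50.4° = 3.608 m; N'_6 = 72·cos50.4° − 7·3.608 = 20.6; c'Δl = 51.96; W sinα = 55.5
Σc'Δl = 228.4 kN/m; ΣN' = 560.6 kN/m; ΣW sinα = 229.2 kN/m
Resisting = 228.4 + 560.6·tan32.6° = 228.4 + 358.5 = 586.9 kN/m
FS = 586.9 / 229.2 = 2.561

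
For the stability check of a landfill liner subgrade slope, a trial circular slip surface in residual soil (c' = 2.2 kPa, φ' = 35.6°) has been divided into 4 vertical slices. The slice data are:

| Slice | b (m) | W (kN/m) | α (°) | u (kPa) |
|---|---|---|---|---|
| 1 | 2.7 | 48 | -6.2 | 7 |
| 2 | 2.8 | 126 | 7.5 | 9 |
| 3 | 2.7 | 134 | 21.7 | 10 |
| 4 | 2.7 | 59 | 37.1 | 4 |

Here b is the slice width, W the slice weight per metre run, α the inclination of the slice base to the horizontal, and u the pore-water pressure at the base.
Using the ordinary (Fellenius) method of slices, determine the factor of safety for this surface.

FS = 2.18

Ordinary method of slices: FS = Σ[c'·Δl_i + (W_i cosα_i − u_i·Δl_i)·tanφ'] / Σ W_i sinα_i, with Δl_i = b_i / cosα_i.
Slice 1: Δl = 2.7/cos(-6.2°) = 2.716 m; N'_1 = 48·cos(-6.2°) − 7·2.716 = 28.7; c'Δl = 5.97; W sinα = -5.2
Slice 2: Δl = 2.8/cos7.5° = 2.824 m; N'_2 = 126·cos7.5° − 9·2.824 = 99.5; c'Δl = 6.21; W sinα = 16.4
Slice 3: Δl = 2.7/cos21.7° = 2.906 m; N'_3 = 134·cos21.7° − 10·2.906 = 95.4; c'Δl = 6.39; W sinα = 49.5
Slice 4: Δl = 2.7/cos37.1° = 3.385 m; N'_4 = 59·cos37.1° − 4·3.385 = 33.5; c'Δl = 7.45; W sinα = 35.6
Σc'Δl = 26.0 kN/m; ΣN' = 257.2 kN/m; ΣW sinα = 96.4 kN/m
Resisting = 26.0 + 257.2·tan35.6° = 26.0 + 184.1 = 210.1 kN/m
FS = 210.1 / 96.4 = 2.180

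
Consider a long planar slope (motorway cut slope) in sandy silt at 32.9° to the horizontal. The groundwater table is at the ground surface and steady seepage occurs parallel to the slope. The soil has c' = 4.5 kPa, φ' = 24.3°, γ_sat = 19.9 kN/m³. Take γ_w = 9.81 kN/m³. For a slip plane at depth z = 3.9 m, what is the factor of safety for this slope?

FS = 0.48

With seepage parallel to the slope and the water table at the surface, the effective normal stress on the slip plane uses the buoyant unit weight γ' = γ_sat − γ_w while the driving shear stress uses γ_sat:
FS = [c' + γ' z cos²β tanφ'] / [γ_sat z sinβ cosβ]
γ' = 19.9 − 9.81 = 10.09 kN/m³
Numerator = 4.5 + 10.09·3.9·cos²32.9°·tan24.3° = 4.5 + 10.09·3.9·0.7050·0.4515 = 17.026 kPa
Denominator = 19.9·3.9·sin32.9°·cos32.9° = 19.9·3.9·0.5432·0.8396 = 35.395 kPa
FS = 17.026 / 35.395 = 0.481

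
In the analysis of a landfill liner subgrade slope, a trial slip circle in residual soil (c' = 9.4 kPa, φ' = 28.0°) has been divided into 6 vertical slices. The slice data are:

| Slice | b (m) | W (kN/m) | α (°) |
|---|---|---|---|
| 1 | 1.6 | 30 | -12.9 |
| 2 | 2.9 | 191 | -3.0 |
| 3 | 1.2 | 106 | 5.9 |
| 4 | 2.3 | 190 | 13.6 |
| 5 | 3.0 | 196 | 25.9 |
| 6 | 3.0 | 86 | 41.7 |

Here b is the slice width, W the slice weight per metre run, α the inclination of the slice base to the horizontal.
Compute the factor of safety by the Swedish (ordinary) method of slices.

Ordinary method of slices: FS = Σ[c'·Δl_i + (W_i cosα_i)·tanφ'] / Σ W_i sinα_i, with Δl_i = b_i / cosα_i.
Slice 1: Δl = 1.6/cos(-12.9°) = 1.641 m; N'_1 = 30·cos(-12.9°) = 29.2; c'Δl = 15.43; W sinα = -6.7
Slice 2: Δl = 2.9/cos(-3.0°) = 2.904 m; N'_2 = 191·cos(-3.0°) = 190.7; c'Δl = 27.30; W sinα = -10.0
Slice 3: Δl = 1.2/cos5.9° = 1.206 m; N'_3 = 106·cos5.9° = 105.4; c'Δl = 11.34; W sinα = 10.9
Slice 4: Δl = 2.3/cos13.6° = 2.366 m; N'_4 = 190·cos13.6° = 184.7; c'Δl = 22.24; W sinα = 44.7
Slice 5: Δl = 3.0/cos25.9° = 3.335 m; N'_5 = 196·cos25.9° = 176.3; c'Δl = 31.35; W sinα = 85.6
Slice 6: Δl = 3.0/cos41.7° = 4.018 m; N'_6 = 86·cos41.7° = 64.2; c'Δl = 37.77; W sinα = 57.2
Σc'Δl = 145.4 kN/m; ΣN' = 750.6 kN/m; ΣW sinα = 181.7 kN/m
Resisting = 145.4 + 750.6·tan28.0° = 145.4 + 399.1 = 544.5 kN/m
FS = 544.5 / 181.7 = 2.997

FS = 3.00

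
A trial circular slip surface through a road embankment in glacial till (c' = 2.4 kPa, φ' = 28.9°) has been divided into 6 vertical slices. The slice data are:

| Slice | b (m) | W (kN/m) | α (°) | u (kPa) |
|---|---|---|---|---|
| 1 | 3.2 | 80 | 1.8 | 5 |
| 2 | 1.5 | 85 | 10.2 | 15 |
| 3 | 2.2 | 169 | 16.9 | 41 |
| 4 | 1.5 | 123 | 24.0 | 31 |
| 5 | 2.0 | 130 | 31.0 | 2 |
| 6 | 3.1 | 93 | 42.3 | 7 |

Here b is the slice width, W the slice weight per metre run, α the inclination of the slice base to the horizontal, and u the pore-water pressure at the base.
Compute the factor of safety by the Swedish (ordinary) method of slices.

FS = 1.04

Ordinary method of slices: FS = Σ[c'·Δl_i + (W_i cosα_i − u_i·Δl_i)·tanφ'] / Σ W_i sinα_i, with Δl_i = b_i / cosα_i.
Slice 1: Δl = 3.2/cos1.8° = 3.202 m; N'_1 = 80·cos1.8° − 5·3.202 = 64.0; c'Δl = 7.68; W sinα = 2.5
Slice 2: Δl = 1.5/cos10.2° = 1.524 m; N'_2 = 85·cos10.2° − 15·1.524 = 60.8; c'Δl = 3.66; W sinα = 15.1
Slice 3: Δl = 2.2/cos16.9° = 2.299 m; N'_3 = 169·cos16.9° − 41·2.299 = 67.4; c'Δl = 5.52; W sinα = 49.1
Slice 4: Δl = 1.5/cos24.0° = 1.642 m; N'_4 = 123·cos24.0° − 31·1.642 = 61.5; c'Δl = 3.94; W sinα = 50.0
Slice 5: Δl = 2.0/cos31.0° = 2.333 m; N'_5 = 130·cos31.0° − 2·2.333 = 106.8; c'Δl = 5.60; W sinα = 67.0
Slice 6: Δl = 3.1/cos42.3° = 4.191 m; N'_6 = 93·cos42.3° − 7·4.191 = 39.4; c'Δl = 10.06; W sinα = 62.6
Σc'Δl = 36.5 kN/m; ΣN' = 399.9 kN/m; ΣW sinα = 246.3 kN/m
Resisting = 36.5 + 399.9·tan28.9° = 36.5 + 220.7 = 257.2 kN/m
FS = 257.2 / 246.3 = 1.044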